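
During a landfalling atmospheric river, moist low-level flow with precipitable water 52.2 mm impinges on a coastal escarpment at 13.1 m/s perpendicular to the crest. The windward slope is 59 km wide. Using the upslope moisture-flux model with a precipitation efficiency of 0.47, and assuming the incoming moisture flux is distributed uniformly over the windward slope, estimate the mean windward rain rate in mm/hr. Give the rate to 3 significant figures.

Incoming column moisture flux per unit ridge length: F = V × PW = 13.1 × 52.2 = 683.82 mm·m/s.
Spread over the 59 km slope with efficiency ε = 0.47: R = ε·F/W = 0.47 × 683.82 / 59000 m = 5.447e-03 mm/s.
R = 5.447e-03 × 3600 = 19.6 mm/hr.

R ≈ 19.6 mm/hr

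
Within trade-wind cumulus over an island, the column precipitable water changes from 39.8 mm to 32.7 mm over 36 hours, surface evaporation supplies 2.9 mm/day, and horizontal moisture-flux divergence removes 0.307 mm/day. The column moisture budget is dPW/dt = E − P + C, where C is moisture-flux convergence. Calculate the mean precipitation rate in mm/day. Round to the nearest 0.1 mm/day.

dPW/dt = (32.7 − 39.8) mm / (36/24 day) = -4.733 mm/day.
P = E + C − dPW/dt = 2.9 + (-0.307) − (-4.733) = 7.3 mm/day.

P ≈ 7.3 mm/day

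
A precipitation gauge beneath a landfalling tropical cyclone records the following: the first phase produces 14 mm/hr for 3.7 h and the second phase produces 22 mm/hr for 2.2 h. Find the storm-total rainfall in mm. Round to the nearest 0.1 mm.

total ≈ 100.2 mm

Total = Σ Rᵢ Δtᵢ = 14 × 3.7 + 22 × 2.2
      = 51.8 + 48.4 = 100.2 mm.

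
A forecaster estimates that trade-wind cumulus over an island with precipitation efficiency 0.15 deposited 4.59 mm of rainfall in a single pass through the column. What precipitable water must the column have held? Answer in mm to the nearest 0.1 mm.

PW ≈ 30.6 mm

PW = rainfall / ε = 4.59 / 0.15 = 30.6 mm.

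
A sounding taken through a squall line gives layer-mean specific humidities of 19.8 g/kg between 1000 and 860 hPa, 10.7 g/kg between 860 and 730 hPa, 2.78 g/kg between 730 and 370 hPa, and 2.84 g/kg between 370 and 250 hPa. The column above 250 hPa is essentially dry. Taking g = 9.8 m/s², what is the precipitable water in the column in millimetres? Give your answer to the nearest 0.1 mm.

PW ≈ 56.2 mm

Precipitable water is the column-integrated vapour mass per unit area: PW = (1/g) Σ q̄ Δp, with q in kg/kg and Δp in Pa (1 kg/m² of water = 1 mm).
Layer 1000–860 hPa: Δp = 140 hPa = 14000 Pa, q̄ = 0.0198 kg/kg → 0.0198 × 14000 / 9.8 = 28.29 mm
Layer 860–730 hPa: Δp = 130 hPa = 13000 Pa, q̄ = 0.0107 kg/kg → 0.0107 × 13000 / 9.8 = 14.19 mm
Layer 730–370 hPa: Δp = 360 hPa = 36000 Pa, q̄ = 0.00278 kg/kg → 0.00278 × 36000 / 9.8 = 10.21 mm
Layer 370–250 hPa: Δp = 120 hPa = 12000 Pa, q̄ = 0.00284 kg/kg → 0.00284 × 12000 / 9.8 = 3.48 mm
PW = 28.29 + 14.19 + 10.21 + 3.48 = 56.17 ≈ 56.2 mm.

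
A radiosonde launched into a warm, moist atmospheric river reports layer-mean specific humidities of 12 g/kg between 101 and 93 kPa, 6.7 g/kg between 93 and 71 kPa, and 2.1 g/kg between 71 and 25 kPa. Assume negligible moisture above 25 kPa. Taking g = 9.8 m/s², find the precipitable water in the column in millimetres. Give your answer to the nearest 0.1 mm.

PW ≈ 34.7 mm

Precipitable water is the column-integrated vapour mass per unit area: PW = (1/g) Σ q̄ Δp, with q in kg/kg and Δp in Pa (1 kg/m² of water = 1 mm).
Layer 101–93 kPa: Δp = 80 hPa = 8000 Pa, q̄ = 0.012 kg/kg → 0.012 × 8000 / 9.8 = 9.80 mm
Layer 93–71 kPa: Δp = 220 hPa = 22000 Pa, q̄ = 0.0067 kg/kg → 0.0067 × 22000 / 9.8 = 15.04 mm
Layer 71–25 kPa: Δp = 460 hPa = 46000 Pa, q̄ = 0.0021 kg/kg → 0.0021 × 46000 / 9.8 = 9.86 mm
PW = 9.80 + 15.04 + 9.86 = 34.70 ≈ 34.7 mm.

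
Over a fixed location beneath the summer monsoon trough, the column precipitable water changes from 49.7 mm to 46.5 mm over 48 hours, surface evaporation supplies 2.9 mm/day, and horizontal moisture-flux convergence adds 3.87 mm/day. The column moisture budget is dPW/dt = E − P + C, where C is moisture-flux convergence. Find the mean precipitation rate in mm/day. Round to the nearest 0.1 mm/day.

P ≈ 8.4 mm/day

dPW/dt = (46.5 − 49.7) mm / (48/24 day) = -1.600 mm/day.
P = E + C − dPW/dt = 2.9 + (3.87) − (-1.600) = 8.4 mm/day.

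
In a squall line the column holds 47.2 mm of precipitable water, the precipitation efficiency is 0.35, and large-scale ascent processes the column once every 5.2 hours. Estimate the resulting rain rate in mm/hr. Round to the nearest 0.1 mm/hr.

Each overturning extracts ε × PW = 0.35 × 47.2 = 16.52 mm.
Rate = ε·PW / τ = 16.52 / 5.2 h = 3.2 mm/hr.

R ≈ 3.2 mm/hr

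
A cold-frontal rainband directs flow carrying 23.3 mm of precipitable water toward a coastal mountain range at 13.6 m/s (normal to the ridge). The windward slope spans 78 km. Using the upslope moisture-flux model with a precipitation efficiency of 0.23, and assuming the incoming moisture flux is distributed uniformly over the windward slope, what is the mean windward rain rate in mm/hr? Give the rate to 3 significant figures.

Incoming column moisture flux per unit ridge length: F = V × PW = 13.6 × 23.3 = 316.88 mm·m/s.
Spread over the 78 km slope with efficiency ε = 0.23: R = ε·F/W = 0.23 × 316.88 / 78000 m = 9.344e-04 mm/s.
R = 9.344e-04 × 3600 = 3.36 mm/hr.

R ≈ 3.36 mm/hr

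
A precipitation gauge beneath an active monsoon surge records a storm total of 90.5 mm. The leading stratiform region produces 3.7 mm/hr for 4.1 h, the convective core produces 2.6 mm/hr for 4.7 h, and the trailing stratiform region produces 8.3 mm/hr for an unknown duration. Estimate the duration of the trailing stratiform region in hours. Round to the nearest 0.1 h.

Known phases: 3.7 × 4.1 + 2.6 × 4.7 = 15.17 + 12.22 = 27.39 mm.
Remaining depth = 90.5 − 27.39 = 63.11 mm.
Duration = 63.11 / 8.3 = 7.6 h.

duration ≈ 7.6 h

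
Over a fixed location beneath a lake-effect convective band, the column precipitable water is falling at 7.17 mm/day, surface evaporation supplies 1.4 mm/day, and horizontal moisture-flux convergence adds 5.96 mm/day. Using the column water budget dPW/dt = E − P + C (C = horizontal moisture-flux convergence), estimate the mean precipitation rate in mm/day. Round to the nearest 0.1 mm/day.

dPW/dt = -7.17 mm/day.
P = E + C − dPW/dt = 1.4 + (5.96) − (-7.17) = 14.5 mm/day.

P ≈ 14.5 mm/day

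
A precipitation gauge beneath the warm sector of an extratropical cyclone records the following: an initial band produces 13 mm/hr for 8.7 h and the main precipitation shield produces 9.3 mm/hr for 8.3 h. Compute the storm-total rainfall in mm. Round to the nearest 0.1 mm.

total ≈ 190.3 mm

Total = Σ Rᵢ Δtᵢ = 13 × 8.7 + 9.3 × 8.3
      = 113.1 + 77.19 = 190.3 mm.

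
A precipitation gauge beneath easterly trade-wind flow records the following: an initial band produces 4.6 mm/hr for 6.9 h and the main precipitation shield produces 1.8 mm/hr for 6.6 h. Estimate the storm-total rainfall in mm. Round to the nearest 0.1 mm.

Total = Σ Rᵢ Δtᵢ = 4.6 × 6.9 + 1.8 × 6.6
      = 31.74 + 11.88 = 43.6 mm.

total ≈ 43.6 mm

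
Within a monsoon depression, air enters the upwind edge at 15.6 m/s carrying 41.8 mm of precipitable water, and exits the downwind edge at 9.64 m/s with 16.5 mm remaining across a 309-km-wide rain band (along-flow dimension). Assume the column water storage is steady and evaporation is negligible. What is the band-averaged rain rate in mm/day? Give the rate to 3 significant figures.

R ≈ 138 mm/day

Column moisture flux per unit crosswind length is F = V × PW.
Inflow: F_in = 15.6 × 41.8 = 652.08 mm·m/s
Outflow: F_out = 9.64 × 16.5 = 159.06 mm·m/s
Steady-state rate R = (F_in − F_out)/L = (652.08 − 159.06) / 309000 m = 1.596e-03 mm/s.
R = 1.596e-03 × 3600 × 24 = 138 mm/day.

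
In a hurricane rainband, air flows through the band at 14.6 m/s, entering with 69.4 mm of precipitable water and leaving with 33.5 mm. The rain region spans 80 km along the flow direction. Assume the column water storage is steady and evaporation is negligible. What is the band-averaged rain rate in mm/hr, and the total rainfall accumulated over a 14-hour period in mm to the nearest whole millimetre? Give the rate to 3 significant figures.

Column moisture flux per unit crosswind length is F = V × PW.
Inflow: F_in = 14.6 × 69.4 = 1013.24 mm·m/s
Outflow: F_out = 14.6 × 33.5 = 489.1 mm·m/s
Steady-state rate R = (F_in − F_out)/L = (1013.24 − 489.1) / 80000 m = 6.552e-03 mm/s.
R = 6.552e-03 × 3600 = 23.6 mm/hr.
Over 14 h: total = 23.6 × 14 = 330.4 ≈ 330 mm.

R ≈ 23.6 mm/hr; total ≈ 330 mm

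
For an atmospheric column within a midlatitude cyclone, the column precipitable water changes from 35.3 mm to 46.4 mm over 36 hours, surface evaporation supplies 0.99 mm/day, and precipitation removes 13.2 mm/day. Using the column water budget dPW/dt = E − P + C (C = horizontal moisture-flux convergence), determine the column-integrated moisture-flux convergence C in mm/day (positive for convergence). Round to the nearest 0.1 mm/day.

C ≈ 19.6 mm/day

dPW/dt = (46.4 − 35.3) mm / (36/24 day) = +7.400 mm/day.
C = dPW/dt − E + P = (+7.400) − 0.99 + 13.2 = 19.6 mm/day.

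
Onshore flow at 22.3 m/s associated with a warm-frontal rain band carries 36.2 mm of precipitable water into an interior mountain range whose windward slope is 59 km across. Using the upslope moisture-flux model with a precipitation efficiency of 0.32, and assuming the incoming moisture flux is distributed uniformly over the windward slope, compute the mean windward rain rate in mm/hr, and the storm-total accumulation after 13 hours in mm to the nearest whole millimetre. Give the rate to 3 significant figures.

R ≈ 15.8 mm/hr; total ≈ 205 mm

Incoming column moisture flux per unit ridge length: F = V × PW = 22.3 × 36.2 = 807.26 mm·m/s.
Spread over the 59 km slope with efficiency ε = 0.32: R = ε·F/W = 0.32 × 807.26 / 59000 m = 4.378e-03 mm/s.
R = 4.378e-03 × 3600 = 15.8 mm/hr.
Over 13 h: total = 15.8 × 13 = 205.4 ≈ 205 mm.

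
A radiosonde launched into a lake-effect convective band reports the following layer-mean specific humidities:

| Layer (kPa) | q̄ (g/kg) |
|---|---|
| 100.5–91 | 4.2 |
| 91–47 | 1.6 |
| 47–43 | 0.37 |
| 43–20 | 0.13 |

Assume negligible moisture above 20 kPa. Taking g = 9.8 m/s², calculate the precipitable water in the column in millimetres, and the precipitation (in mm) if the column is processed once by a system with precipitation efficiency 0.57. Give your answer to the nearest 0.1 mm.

Precipitable water is the column-integrated vapour mass per unit area: PW = (1/g) Σ q̄ Δp, with q in kg/kg and Δp in Pa (1 kg/m² of water = 1 mm).
Layer 100.5–91 kPa: Δp = 95 hPa = 9500 Pa, q̄ = 0.0042 kg/kg → 0.0042 × 9500 / 9.8 = 4.07 mm
Layer 91–47 kPa: Δp = 440 hPa = 44000 Pa, q̄ = 0.0016 kg/kg → 0.0016 × 44000 / 9.8 = 7.18 mm
Layer 47–43 kPa: Δp = 40 hPa = 4000 Pa, q̄ = 0.00037 kg/kg → 0.00037 × 4000 / 9.8 = 0.15 mm
Layer 43–20 kPa: Δp = 230 hPa = 23000 Pa, q̄ = 0.00013 kg/kg → 0.00013 × 23000 / 9.8 = 0.31 mm
PW = 4.07 + 7.18 + 0.15 + 0.31 = 11.71 ≈ 11.7 mm.
Precipitation = ε × PW = 0.57 × 11.7 = 6.7 mm.

PW ≈ 11.7 mm; precipitation ≈ 6.7 mm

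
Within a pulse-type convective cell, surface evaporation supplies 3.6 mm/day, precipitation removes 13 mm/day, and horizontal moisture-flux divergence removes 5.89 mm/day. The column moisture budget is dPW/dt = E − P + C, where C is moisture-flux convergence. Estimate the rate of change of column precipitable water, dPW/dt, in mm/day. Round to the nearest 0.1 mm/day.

dPW/dt ≈ -15.3 mm/day

dPW/dt = E − P + C = 3.6 − 13 + (-5.89) = -15.3 mm/day.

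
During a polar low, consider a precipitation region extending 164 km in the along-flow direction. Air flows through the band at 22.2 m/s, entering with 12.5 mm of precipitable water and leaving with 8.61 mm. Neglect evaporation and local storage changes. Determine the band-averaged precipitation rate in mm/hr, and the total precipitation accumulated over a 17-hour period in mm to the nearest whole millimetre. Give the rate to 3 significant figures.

Column moisture flux per unit crosswind length is F = V × PW.
Inflow: F_in = 22.2 × 12.5 = 277.5 mm·m/s
Outflow: F_out = 22.2 × 8.61 = 191.142 mm·m/s
Steady-state rate R = (F_in − F_out)/L = (277.5 − 191.142) / 164000 m = 5.266e-04 mm/s.
R = 5.266e-04 × 3600 = 1.90 mm/hr.
Over 17 h: total = 1.90 × 17 = 32.3 ≈ 32 mm.

R ≈ 1.90 mm/hr; total ≈ 32 mm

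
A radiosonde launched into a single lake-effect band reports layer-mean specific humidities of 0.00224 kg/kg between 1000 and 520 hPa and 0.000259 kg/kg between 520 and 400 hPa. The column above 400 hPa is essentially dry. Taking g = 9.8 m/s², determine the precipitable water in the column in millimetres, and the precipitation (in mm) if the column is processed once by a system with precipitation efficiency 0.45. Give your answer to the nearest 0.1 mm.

Precipitable water is the column-integrated vapour mass per unit area: PW = (1/g) Σ q̄ Δp, with q in kg/kg and Δp in Pa (1 kg/m² of water = 1 mm).
Layer 1000–520 hPa: Δp = 480 hPa = 48000 Pa, q̄ = 0.00224 kg/kg → 0.00224 × 48000 / 9.8 = 10.97 mm
Layer 520–400 hPa: Δp = 120 hPa = 12000 Pa, q̄ = 0.000259 kg/kg → 0.000259 × 12000 / 9.8 = 0.32 mm
PW = 10.97 + 0.32 = 11.29 ≈ 11.3 mm.
Precipitation = ε × PW = 0.45 × 11.3 = 5.1 mm.

PW ≈ 11.3 mm; precipitation ≈ 5.1 mm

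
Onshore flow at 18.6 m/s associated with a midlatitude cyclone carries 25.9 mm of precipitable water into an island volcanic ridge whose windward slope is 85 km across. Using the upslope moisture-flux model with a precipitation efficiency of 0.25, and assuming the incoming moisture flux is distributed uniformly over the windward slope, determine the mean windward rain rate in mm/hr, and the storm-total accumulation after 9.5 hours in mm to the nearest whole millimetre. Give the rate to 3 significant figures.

Incoming column moisture flux per unit ridge length: F = V × PW = 18.6 × 25.9 = 481.74 mm·m/s.
Spread over the 85 km slope with efficiency ε = 0.25: R = ε·F/W = 0.25 × 481.74 / 85000 m = 1.417e-03 mm/s.
R = 1.417e-03 × 3600 = 5.10 mm/hr.
Over 9.5 h: total = 5.10 × 9.5 = 48.45 ≈ 48 mm.

R ≈ 5.10 mm/hr; total ≈ 48 mm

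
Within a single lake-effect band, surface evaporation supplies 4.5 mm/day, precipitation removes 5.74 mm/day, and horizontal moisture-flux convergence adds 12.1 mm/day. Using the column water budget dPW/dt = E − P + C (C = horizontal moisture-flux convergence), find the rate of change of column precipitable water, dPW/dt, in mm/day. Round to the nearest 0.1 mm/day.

dPW/dt ≈ 10.9 mm/day

dPW/dt = E − P + C = 4.5 − 5.74 + (12.1) = 10.9 mm/day.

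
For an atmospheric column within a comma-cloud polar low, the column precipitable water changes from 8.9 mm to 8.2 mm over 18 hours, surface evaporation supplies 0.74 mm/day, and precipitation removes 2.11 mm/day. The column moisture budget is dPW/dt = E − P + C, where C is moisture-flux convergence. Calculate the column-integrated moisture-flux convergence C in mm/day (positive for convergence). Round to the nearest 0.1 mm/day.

dPW/dt = (8.2 − 8.9) mm / (18/24 day) = -0.933 mm/day.
C = dPW/dt − E + P = (-0.933) − 0.74 + 2.11 = 0.4 mm/day.

C ≈ 0.4 mm/day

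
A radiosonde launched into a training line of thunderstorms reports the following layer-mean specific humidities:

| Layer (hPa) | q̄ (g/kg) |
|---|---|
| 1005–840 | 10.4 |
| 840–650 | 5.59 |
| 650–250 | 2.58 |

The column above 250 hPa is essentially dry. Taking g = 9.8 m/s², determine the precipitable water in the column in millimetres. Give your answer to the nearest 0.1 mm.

PW ≈ 38.9 mm

Precipitable water is the column-integrated vapour mass per unit area: PW = (1/g) Σ q̄ Δp, with q in kg/kg and Δp in Pa (1 kg/m² of water = 1 mm).
Layer 1005–840 hPa: Δp = 165 hPa = 16500 Pa, q̄ = 0.0104 kg/kg → 0.0104 × 16500 / 9.8 = 17.51 mm
Layer 840–650 hPa: Δp = 190 hPa = 19000 Pa, q̄ = 0.00559 kg/kg → 0.00559 × 19000 / 9.8 = 10.84 mm
Layer 650–250 hPa: Δp = 400 hPa = 40000 Pa, q̄ = 0.00258 kg/kg → 0.00258 × 40000 / 9.8 = 10.53 mm
PW = 17.51 + 10.84 + 10.53 = 38.88 ≈ 38.9 mm.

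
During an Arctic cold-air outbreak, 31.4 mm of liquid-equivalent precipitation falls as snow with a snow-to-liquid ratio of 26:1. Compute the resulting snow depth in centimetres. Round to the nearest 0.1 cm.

snow depth ≈ 81.6 cm

Snow depth = liquid × ratio = 31.4 mm × 26 = 816.4 mm = 81.6 cm.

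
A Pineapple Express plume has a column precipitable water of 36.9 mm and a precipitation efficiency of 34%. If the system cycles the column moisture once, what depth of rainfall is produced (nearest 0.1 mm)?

Rainfall = ε × PW = 0.34 × 36.9 = 12.5 mm.

rainfall ≈ 12.5 mm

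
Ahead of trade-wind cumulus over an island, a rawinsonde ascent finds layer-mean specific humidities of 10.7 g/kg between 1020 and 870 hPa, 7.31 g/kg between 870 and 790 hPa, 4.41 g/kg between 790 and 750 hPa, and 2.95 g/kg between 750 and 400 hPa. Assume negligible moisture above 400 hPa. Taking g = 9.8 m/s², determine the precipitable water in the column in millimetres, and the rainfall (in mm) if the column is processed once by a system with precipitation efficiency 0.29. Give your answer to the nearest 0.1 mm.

Precipitable water is the column-integrated vapour mass per unit area: PW = (1/g) Σ q̄ Δp, with q in kg/kg and Δp in Pa (1 kg/m² of water = 1 mm).
Layer 1020–870 hPa: Δp = 150 hPa = 15000 Pa, q̄ = 0.0107 kg/kg → 0.0107 × 15000 / 9.8 = 16.38 mm
Layer 870–790 hPa: Δp = 80 hPa = 8000 Pa, q̄ = 0.00731 kg/kg → 0.00731 × 8000 / 9.8 = 5.97 mm
Layer 790–750 hPa: Δp = 40 hPa = 4000 Pa, q̄ = 0.00441 kg/kg → 0.00441 × 4000 / 9.8 = 1.80 mm
Layer 750–400 hPa: Δp = 350 hPa = 35000 Pa, q̄ = 0.00295 kg/kg → 0.00295 × 35000 / 9.8 = 10.54 mm
PW = 16.38 + 5.97 + 1.80 + 10.54 = 34.69 ≈ 34.7 mm.
Rainfall = ε × PW = 0.29 × 34.7 = 10.1 mm.

PW ≈ 34.7 mm; rainfall ≈ 10.1 mm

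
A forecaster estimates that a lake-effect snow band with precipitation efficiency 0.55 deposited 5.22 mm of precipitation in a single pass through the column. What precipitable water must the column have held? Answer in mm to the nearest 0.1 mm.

PW ≈ 9.5 mm

PW = precipitation / ε = 5.22 / 0.55 = 9.5 mm.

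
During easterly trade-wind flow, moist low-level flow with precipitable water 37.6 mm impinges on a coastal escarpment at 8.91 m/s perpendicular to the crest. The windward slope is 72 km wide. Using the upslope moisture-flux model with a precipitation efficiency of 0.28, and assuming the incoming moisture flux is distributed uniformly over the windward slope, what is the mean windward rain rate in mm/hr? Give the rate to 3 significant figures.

Incoming column moisture flux per unit ridge length: F = V × PW = 8.91 × 37.6 = 335.016 mm·m/s.
Spread over the 72 km slope with efficiency ε = 0.28: R = ε·F/W = 0.28 × 335.016 / 72000 m = 1.303e-03 mm/s.
R = 1.303e-03 × 3600 = 4.69 mm/hr.

R ≈ 4.69 mm/hr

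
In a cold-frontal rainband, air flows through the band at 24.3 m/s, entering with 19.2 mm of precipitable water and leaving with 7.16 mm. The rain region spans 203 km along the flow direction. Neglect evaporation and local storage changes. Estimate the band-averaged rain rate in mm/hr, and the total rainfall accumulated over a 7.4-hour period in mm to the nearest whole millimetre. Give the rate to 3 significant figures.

R ≈ 5.19 mm/hr; total ≈ 38 mm

Column moisture flux per unit crosswind length is F = V × PW.
Inflow: F_in = 24.3 × 19.2 = 466.56 mm·m/s
Outflow: F_out = 24.3 × 7.16 = 173.988 mm·m/s
Steady-state rate R = (F_in − F_out)/L = (466.56 − 173.988) / 203000 m = 1.441e-03 mm/s.
R = 1.441e-03 × 3600 = 5.19 mm/hr.
Over 7.4 h: total = 5.19 × 7.4 = 38.406 ≈ 38 mm.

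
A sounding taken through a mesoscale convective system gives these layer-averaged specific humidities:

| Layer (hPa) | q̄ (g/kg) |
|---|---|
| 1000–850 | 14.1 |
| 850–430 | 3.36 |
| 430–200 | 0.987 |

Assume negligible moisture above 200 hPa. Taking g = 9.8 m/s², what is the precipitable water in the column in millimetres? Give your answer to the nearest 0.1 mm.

Precipitable water is the column-integrated vapour mass per unit area: PW = (1/g) Σ q̄ Δp, with q in kg/kg and Δp in Pa (1 kg/m² of water = 1 mm).
Layer 1000–850 hPa: Δp = 150 hPa = 15000 Pa, q̄ = 0.0141 kg/kg → 0.0141 × 15000 / 9.8 = 21.58 mm
Layer 850–430 hPa: Δp = 420 hPa = 42000 Pa, q̄ = 0.00336 kg/kg → 0.00336 × 42000 / 9.8 = 14.40 mm
Layer 430–200 hPa: Δp = 230 hPa = 23000 Pa, q̄ = 0.000987 kg/kg → 0.000987 × 23000 / 9.8 = 2.32 mm
PW = 21.58 + 14.40 + 2.32 = 38.30 ≈ 38.3 mm.

PW ≈ 38.3 mm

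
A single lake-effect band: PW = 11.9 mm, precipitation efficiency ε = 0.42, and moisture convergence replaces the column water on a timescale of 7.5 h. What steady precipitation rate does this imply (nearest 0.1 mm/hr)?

R ≈ 0.7 mm/hr

Each overturning extracts ε × PW = 0.42 × 11.9 = 4.998 mm.
Rate = ε·PW / τ = 4.998 / 7.5 h = 0.7 mm/hr.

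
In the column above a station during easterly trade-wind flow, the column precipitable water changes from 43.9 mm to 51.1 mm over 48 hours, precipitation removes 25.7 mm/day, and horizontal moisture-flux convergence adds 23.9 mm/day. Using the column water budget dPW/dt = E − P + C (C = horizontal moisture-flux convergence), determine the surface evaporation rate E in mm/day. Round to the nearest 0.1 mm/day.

dPW/dt = (51.1 − 43.9) mm / (48/24 day) = +3.600 mm/day.
E = dPW/dt + P − C = (+3.600) + 25.7 − (23.9) = 5.4 mm/day.

E ≈ 5.4 mm/day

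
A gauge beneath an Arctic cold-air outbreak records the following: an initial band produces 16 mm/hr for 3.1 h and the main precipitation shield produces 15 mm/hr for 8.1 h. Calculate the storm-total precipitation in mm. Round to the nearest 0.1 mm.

total ≈ 171.1 mm

Total = Σ Rᵢ Δtᵢ = 16 × 3.1 + 15 × 8.1
      = 49.6 + 121.5 = 171.1 mm.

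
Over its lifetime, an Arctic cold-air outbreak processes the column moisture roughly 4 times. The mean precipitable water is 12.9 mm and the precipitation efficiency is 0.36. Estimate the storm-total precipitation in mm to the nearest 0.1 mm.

precipitation ≈ 18.6 mm

Each cycle deposits ε × PW = 0.36 × 12.9 = 4.644 mm.
Over 4 cycles: 4 × 4.644 = 18.6 mm.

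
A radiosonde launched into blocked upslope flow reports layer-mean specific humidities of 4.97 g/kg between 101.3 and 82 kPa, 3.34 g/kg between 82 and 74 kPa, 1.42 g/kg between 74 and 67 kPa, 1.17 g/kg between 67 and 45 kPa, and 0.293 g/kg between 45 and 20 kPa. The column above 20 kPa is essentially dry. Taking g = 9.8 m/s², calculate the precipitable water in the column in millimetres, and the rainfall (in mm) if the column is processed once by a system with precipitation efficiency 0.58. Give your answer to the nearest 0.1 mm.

Precipitable water is the column-integrated vapour mass per unit area: PW = (1/g) Σ q̄ Δp, with q in kg/kg and Δp in Pa (1 kg/m² of water = 1 mm).
Layer 101.3–82 kPa: Δp = 193 hPa = 19300 Pa, q̄ = 0.00497 kg/kg → 0.00497 × 19300 / 9.8 = 9.79 mm
Layer 82–74 kPa: Δp = 80 hPa = 8000 Pa, q̄ = 0.00334 kg/kg → 0.00334 × 8000 / 9.8 = 2.73 mm
Layer 74–67 kPa: Δp = 70 hPa = 7000 Pa, q̄ = 0.00142 kg/kg → 0.00142 × 7000 / 9.8 = 1.01 mm
Layer 67–45 kPa: Δp = 220 hPa = 22000 Pa, q̄ = 0.00117 kg/kg → 0.00117 × 22000 / 9.8 = 2.63 mm
Layer 45–20 kPa: Δp = 250 hPa = 25000 Pa, q̄ = 0.000293 kg/kg → 0.000293 × 25000 / 9.8 = 0.75 mm
PW = 9.79 + 2.73 + 1.01 + 2.63 + 0.75 = 16.91 ≈ 16.9 mm.
Rainfall = ε × PW = 0.58 × 16.9 = 9.8 mm.

PW ≈ 16.9 mm; rainfall ≈ 9.8 mm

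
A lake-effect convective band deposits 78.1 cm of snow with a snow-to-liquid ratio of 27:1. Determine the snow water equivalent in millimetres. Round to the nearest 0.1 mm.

SWE = snow depth / ratio = 78.1 cm / 27 = 2.893 cm = 28.9 mm.

SWE ≈ 28.9 mm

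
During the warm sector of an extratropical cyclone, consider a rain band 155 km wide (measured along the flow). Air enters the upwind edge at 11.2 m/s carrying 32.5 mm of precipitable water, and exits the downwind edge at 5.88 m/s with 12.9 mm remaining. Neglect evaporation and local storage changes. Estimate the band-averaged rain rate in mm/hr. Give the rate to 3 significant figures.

Column moisture flux per unit crosswind length is F = V × PW.
Inflow: F_in = 11.2 × 32.5 = 364 mm·m/s
Outflow: F_out = 5.88 × 12.9 = 75.852 mm·m/s
Steady-state rate R = (F_in − F_out)/L = (364 − 75.852) / 155000 m = 1.859e-03 mm/s.
R = 1.859e-03 × 3600 = 6.69 mm/hr.

R ≈ 6.69 mm/hr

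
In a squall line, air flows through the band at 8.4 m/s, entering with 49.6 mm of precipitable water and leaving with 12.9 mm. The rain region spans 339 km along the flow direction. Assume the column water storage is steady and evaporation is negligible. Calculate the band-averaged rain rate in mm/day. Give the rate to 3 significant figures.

R ≈ 78.6 mm/day

Column moisture flux per unit crosswind length is F = V × PW.
Inflow: F_in = 8.4 × 49.6 = 416.64 mm·m/s
Outflow: F_out = 8.4 × 12.9 = 108.36 mm·m/s
Steady-state rate R = (F_in − F_out)/L = (416.64 − 108.36) / 339000 m = 9.094e-04 mm/s.
R = 9.094e-04 × 3600 × 24 = 78.6 mm/day.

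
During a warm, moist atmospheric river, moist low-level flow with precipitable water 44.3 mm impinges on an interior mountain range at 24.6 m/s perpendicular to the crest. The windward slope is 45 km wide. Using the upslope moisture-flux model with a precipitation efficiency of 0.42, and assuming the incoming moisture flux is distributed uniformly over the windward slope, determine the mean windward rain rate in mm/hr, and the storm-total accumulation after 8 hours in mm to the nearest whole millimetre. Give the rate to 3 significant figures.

Incoming column moisture flux per unit ridge length: F = V × PW = 24.6 × 44.3 = 1089.78 mm·m/s.
Spread over the 45 km slope with efficiency ε = 0.42: R = ε·F/W = 0.42 × 1089.78 / 45000 m = 1.017e-02 mm/s.
R = 1.017e-02 × 3600 = 36.6 mm/hr.
Over 8 h: total = 36.6 × 8 = 292.8 ≈ 293 mm.

R ≈ 36.6 mm/hr; total ≈ 293 mm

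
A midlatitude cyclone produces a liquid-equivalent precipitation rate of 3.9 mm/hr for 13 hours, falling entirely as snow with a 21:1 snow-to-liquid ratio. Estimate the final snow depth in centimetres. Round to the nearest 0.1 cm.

snow depth ≈ 106.5 cm

Liquid-equivalent depth = 3.9 × 13 = 50.7 mm.
Snow depth = 50.7 mm × 21 = 1064.7 mm = 106.5 cm.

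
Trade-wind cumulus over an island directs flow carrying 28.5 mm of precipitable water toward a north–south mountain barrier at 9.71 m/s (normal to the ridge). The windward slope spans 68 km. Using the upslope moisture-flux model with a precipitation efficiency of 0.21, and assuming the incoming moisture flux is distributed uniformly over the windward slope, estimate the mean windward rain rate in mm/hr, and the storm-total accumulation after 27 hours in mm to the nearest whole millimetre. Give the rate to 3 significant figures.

Incoming column moisture flux per unit ridge length: F = V × PW = 9.71 × 28.5 = 276.735 mm·m/s.
Spread over the 68 km slope with efficiency ε = 0.21: R = ε·F/W = 0.21 × 276.735 / 68000 m = 8.546e-04 mm/s.
R = 8.546e-04 × 3600 = 3.08 mm/hr.
Over 27 h: total = 3.08 × 27 = 83.16 ≈ 83 mm.

R ≈ 3.08 mm/hr; total ≈ 83 mm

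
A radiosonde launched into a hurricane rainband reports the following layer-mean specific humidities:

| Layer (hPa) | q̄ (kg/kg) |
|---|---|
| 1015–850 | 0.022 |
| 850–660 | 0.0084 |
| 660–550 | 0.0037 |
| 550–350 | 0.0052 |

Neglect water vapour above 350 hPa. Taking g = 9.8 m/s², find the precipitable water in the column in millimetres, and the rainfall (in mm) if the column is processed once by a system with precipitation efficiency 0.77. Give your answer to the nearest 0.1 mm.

Precipitable water is the column-integrated vapour mass per unit area: PW = (1/g) Σ q̄ Δp, with q in kg/kg and Δp in Pa (1 kg/m² of water = 1 mm).
Layer 1015–850 hPa: Δp = 165 hPa = 16500 Pa, q̄ = 0.022 kg/kg → 0.022 × 16500 / 9.8 = 37.04 mm
Layer 850–660 hPa: Δp = 190 hPa = 19000 Pa, q̄ = 0.0084 kg/kg → 0.0084 × 19000 / 9.8 = 16.29 mm
Layer 660–550 hPa: Δp = 110 hPa = 11000 Pa, q̄ = 0.0037 kg/kg → 0.0037 × 11000 / 9.8 = 4.15 mm
Layer 550–350 hPa: Δp = 200 hPa = 20000 Pa, q̄ = 0.0052 kg/kg → 0.0052 × 20000 / 9.8 = 10.61 mm
PW = 37.04 + 16.29 + 4.15 + 10.61 = 68.09 ≈ 68.1 mm.
Rainfall = ε × PW = 0.77 × 68.1 = 52.4 mm.

PW ≈ 68.1 mm; rainfall ≈ 52.4 mm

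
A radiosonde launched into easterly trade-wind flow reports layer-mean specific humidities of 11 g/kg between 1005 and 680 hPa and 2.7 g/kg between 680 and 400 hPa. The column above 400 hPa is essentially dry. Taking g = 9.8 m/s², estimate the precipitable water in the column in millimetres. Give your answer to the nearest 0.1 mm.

Precipitable water is the column-integrated vapour mass per unit area: PW = (1/g) Σ q̄ Δp, with q in kg/kg and Δp in Pa (1 kg/m² of water = 1 mm).
Layer 1005–680 hPa: Δp = 325 hPa = 32500 Pa, q̄ = 0.011 kg/kg → 0.011 × 32500 / 9.8 = 36.48 mm
Layer 680–400 hPa: Δp = 280 hPa = 28000 Pa, q̄ = 0.0027 kg/kg → 0.0027 × 28000 / 9.8 = 7.71 mm
PW = 36.48 + 7.71 = 44.19 ≈ 44.2 mm.

PW ≈ 44.2 mm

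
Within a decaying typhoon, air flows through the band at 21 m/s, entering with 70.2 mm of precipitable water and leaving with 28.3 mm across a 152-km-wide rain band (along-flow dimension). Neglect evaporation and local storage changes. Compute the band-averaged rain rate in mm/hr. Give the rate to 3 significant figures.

Column moisture flux per unit crosswind length is F = V × PW.
Inflow: F_in = 21 × 70.2 = 1474.2 mm·m/s
Outflow: F_out = 21 × 28.3 = 594.3 mm·m/s
Steady-state rate R = (F_in − F_out)/L = (1474.2 − 594.3) / 152000 m = 5.789e-03 mm/s.
R = 5.789e-03 × 3600 = 20.8 mm/hr.

R ≈ 20.8 mm/hr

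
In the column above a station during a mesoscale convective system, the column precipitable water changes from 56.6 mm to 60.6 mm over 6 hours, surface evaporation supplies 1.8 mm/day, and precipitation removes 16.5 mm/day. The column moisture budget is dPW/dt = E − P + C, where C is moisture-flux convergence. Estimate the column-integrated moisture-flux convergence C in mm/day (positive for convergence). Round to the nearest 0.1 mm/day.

dPW/dt = (60.6 − 56.6) mm / (6/24 day) = +16.000 mm/day.
C = dPW/dt − E + P = (+16.000) − 1.8 + 16.5 = 30.7 mm/day.

C ≈ 30.7 mm/day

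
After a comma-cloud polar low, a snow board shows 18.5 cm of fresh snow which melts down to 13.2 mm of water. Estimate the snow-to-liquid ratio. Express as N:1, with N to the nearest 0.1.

Ratio = snow depth / SWE = 185 mm / 13.2 mm = 14.0, i.e. 14.0:1.

ratio ≈ 14.0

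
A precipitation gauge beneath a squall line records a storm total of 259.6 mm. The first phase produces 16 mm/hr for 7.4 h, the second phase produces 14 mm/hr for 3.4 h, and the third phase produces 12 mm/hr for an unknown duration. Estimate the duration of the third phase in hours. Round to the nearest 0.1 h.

Known phases: 16 × 7.4 + 14 × 3.4 = 118.4 + 47.6 = 166 mm.
Remaining depth = 259.6 − 166 = 93.6 mm.
Duration = 93.6 / 12 = 7.8 h.

duration ≈ 7.8 h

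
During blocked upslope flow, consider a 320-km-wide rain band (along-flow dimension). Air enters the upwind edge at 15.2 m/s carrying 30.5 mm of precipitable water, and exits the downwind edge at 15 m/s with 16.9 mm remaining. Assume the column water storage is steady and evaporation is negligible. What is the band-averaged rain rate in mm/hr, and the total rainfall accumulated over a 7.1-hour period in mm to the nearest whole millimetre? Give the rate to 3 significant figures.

Column moisture flux per unit crosswind length is F = V × PW.
Inflow: F_in = 15.2 × 30.5 = 463.6 mm·m/s
Outflow: F_out = 15 × 16.9 = 253.5 mm·m/s
Steady-state rate R = (F_in − F_out)/L = (463.6 − 253.5) / 320000 m = 6.566e-04 mm/s.
R = 6.566e-04 × 3600 = 2.36 mm/hr.
Over 7.1 h: total = 2.36 × 7.1 = 16.756 ≈ 17 mm.

R ≈ 2.36 mm/hr; total ≈ 17 mm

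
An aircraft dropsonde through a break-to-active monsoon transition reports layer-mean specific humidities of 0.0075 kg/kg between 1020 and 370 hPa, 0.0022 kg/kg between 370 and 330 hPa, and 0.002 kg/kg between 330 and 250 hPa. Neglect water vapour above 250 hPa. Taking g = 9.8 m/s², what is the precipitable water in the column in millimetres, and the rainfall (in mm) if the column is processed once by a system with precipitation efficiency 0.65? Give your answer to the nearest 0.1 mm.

Precipitable water is the column-integrated vapour mass per unit area: PW = (1/g) Σ q̄ Δp, with q in kg/kg and Δp in Pa (1 kg/m² of water = 1 mm).
Layer 1020–370 hPa: Δp = 650 hPa = 65000 Pa, q̄ = 0.0075 kg/kg → 0.0075 × 65000 / 9.8 = 49.74 mm
Layer 370–330 hPa: Δp = 40 hPa = 4000 Pa, q̄ = 0.0022 kg/kg → 0.0022 × 4000 / 9.8 = 0.90 mm
Layer 330–250 hPa: Δp = 80 hPa = 8000 Pa, q̄ = 0.002 kg/kg → 0.002 × 8000 / 9.8 = 1.63 mm
PW = 49.74 + 0.90 + 1.63 = 52.27 ≈ 52.3 mm.
Rainfall = ε × PW = 0.65 × 52.3 = 34.0 mm.

PW ≈ 52.3 mm; rainfall ≈ 34.0 mm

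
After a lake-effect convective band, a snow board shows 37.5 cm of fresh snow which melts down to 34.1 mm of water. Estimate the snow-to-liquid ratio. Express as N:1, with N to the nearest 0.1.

ratio ≈ 11.0

Ratio = snow depth / SWE = 375 mm / 34.1 mm = 11.0, i.e. 11.0:1.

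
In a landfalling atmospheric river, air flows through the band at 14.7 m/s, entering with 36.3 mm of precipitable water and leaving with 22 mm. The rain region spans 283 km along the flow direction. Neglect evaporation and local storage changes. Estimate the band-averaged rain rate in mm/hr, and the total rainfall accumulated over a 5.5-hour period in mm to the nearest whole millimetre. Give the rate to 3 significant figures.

R ≈ 2.67 mm/hr; total ≈ 15 mm

Column moisture flux per unit crosswind length is F = V × PW.
Inflow: F_in = 14.7 × 36.3 = 533.61 mm·m/s
Outflow: F_out = 14.7 × 22 = 323.4 mm·m/s
Steady-state rate R = (F_in − F_out)/L = (533.61 − 323.4) / 283000 m = 7.428e-04 mm/s.
R = 7.428e-04 × 3600 = 2.67 mm/hr.
Over 5.5 h: total = 2.67 × 5.5 = 14.685 ≈ 15 mm.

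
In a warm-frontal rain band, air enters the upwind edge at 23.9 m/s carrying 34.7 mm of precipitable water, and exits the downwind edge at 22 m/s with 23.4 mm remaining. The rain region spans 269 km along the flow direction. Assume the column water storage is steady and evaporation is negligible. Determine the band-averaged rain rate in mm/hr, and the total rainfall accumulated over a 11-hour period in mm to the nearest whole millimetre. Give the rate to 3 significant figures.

Column moisture flux per unit crosswind length is F = V × PW.
Inflow: F_in = 23.9 × 34.7 = 829.33 mm·m/s
Outflow: F_out = 22 × 23.4 = 514.8 mm·m/s
Steady-state rate R = (F_in − F_out)/L = (829.33 − 514.8) / 269000 m = 1.169e-03 mm/s.
R = 1.169e-03 × 3600 = 4.21 mm/hr.
Over 11 h: total = 4.21 × 11 = 46.31 ≈ 46 mm.

R ≈ 4.21 mm/hr; total ≈ 46 mm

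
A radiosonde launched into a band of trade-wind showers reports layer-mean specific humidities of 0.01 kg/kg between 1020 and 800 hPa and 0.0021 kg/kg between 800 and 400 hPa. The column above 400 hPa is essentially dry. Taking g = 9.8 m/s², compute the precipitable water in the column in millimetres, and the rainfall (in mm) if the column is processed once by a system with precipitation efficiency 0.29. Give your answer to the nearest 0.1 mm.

PW ≈ 31.0 mm; rainfall ≈ 9.0 mm

Precipitable water is the column-integrated vapour mass per unit area: PW = (1/g) Σ q̄ Δp, with q in kg/kg and Δp in Pa (1 kg/m² of water = 1 mm).
Layer 1020–800 hPa: Δp = 220 hPa = 22000 Pa, q̄ = 0.01 kg/kg → 0.01 × 22000 / 9.8 = 22.45 mm
Layer 800–400 hPa: Δp = 400 hPa = 40000 Pa, q̄ = 0.0021 kg/kg → 0.0021 × 40000 / 9.8 = 8.57 mm
PW = 22.45 + 8.57 = 31.02 ≈ 31.0 mm.
Rainfall = ε × PW = 0.29 × 31.0 = 9.0 mm.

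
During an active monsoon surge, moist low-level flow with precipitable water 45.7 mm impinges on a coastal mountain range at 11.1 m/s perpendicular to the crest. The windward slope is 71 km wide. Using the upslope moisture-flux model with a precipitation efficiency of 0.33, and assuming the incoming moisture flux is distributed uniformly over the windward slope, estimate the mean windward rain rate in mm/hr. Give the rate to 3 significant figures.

Incoming column moisture flux per unit ridge length: F = V × PW = 11.1 × 45.7 = 507.27 mm·m/s.
Spread over the 71 km slope with efficiency ε = 0.33: R = ε·F/W = 0.33 × 507.27 / 71000 m = 2.358e-03 mm/s.
R = 2.358e-03 × 3600 = 8.49 mm/hr.

R ≈ 8.49 mm/hr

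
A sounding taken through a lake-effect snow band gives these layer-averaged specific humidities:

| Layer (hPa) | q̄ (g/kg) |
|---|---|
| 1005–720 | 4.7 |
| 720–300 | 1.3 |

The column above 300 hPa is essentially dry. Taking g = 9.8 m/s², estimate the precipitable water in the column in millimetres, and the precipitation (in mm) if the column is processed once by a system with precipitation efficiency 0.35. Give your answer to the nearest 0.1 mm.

Precipitable water is the column-integrated vapour mass per unit area: PW = (1/g) Σ q̄ Δp, with q in kg/kg and Δp in Pa (1 kg/m² of water = 1 mm).
Layer 1005–720 hPa: Δp = 285 hPa = 28500 Pa, q̄ = 0.0047 kg/kg → 0.0047 × 28500 / 9.8 = 13.67 mm
Layer 720–300 hPa: Δp = 420 hPa = 42000 Pa, q̄ = 0.0013 kg/kg → 0.0013 × 42000 / 9.8 = 5.57 mm
PW = 13.67 + 5.57 = 19.24 ≈ 19.2 mm.
Precipitation = ε × PW = 0.35 × 19.2 = 6.7 mm.

PW ≈ 19.2 mm; precipitation ≈ 6.7 mm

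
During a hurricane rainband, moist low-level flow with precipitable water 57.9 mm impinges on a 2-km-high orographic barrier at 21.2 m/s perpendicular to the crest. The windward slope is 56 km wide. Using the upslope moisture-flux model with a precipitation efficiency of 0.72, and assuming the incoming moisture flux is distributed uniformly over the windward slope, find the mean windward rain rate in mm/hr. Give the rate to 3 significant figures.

R ≈ 56.8 mm/hr

Incoming column moisture flux per unit ridge length: F = V × PW = 21.2 × 57.9 = 1227.48 mm·m/s.
Spread over the 56 km slope with efficiency ε = 0.72: R = ε·F/W = 0.72 × 1227.48 / 56000 m = 1.578e-02 mm/s.
R = 1.578e-02 × 3600 = 56.8 mm/hr.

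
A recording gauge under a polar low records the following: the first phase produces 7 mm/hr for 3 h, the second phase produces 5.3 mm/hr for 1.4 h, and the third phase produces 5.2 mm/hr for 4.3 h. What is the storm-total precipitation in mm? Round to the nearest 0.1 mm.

total ≈ 50.8 mm

Total = Σ Rᵢ Δtᵢ = 7 × 3 + 5.3 × 1.4 + 5.2 × 4.3
      = 21 + 7.42 + 22.36 = 50.8 mm.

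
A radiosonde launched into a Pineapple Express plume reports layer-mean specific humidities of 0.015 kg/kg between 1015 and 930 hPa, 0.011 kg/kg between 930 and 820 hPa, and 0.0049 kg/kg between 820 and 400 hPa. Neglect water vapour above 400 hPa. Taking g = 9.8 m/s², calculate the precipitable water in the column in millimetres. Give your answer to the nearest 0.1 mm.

Precipitable water is the column-integrated vapour mass per unit area: PW = (1/g) Σ q̄ Δp, with q in kg/kg and Δp in Pa (1 kg/m² of water = 1 mm).
Layer 1015–930 hPa: Δp = 85 hPa = 8500 Pa, q̄ = 0.015 kg/kg → 0.015 × 8500 / 9.8 = 13.01 mm
Layer 930–820 hPa: Δp = 110 hPa = 11000 Pa, q̄ = 0.011 kg/kg → 0.011 × 11000 / 9.8 = 12.35 mm
Layer 820–400 hPa: Δp = 420 hPa = 42000 Pa, q̄ = 0.0049 kg/kg → 0.0049 × 42000 / 9.8 = 21.00 mm
PW = 13.01 + 12.35 + 21.00 = 46.36 ≈ 46.4 mm.

PW ≈ 46.4 mm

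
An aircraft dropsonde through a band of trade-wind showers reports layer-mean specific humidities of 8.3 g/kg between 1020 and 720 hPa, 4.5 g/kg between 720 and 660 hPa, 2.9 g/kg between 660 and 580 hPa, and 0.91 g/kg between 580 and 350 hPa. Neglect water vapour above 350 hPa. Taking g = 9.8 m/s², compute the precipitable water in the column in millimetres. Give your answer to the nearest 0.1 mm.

Precipitable water is the column-integrated vapour mass per unit area: PW = (1/g) Σ q̄ Δp, with q in kg/kg and Δp in Pa (1 kg/m² of water = 1 mm).
Layer 1020–720 hPa: Δp = 300 hPa = 30000 Pa, q̄ = 0.0083 kg/kg → 0.0083 × 30000 / 9.8 = 25.41 mm
Layer 720–660 hPa: Δp = 60 hPa = 6000 Pa, q̄ = 0.0045 kg/kg → 0.0045 × 6000 / 9.8 = 2.76 mm
Layer 660–580 hPa: Δp = 80 hPa = 8000 Pa, q̄ = 0.0029 kg/kg → 0.0029 × 8000 / 9.8 = 2.37 mm
Layer 580–350 hPa: Δp = 230 hPa = 23000 Pa, q̄ = 0.00091 kg/kg → 0.00091 × 23000 / 9.8 = 2.14 mm
PW = 25.41 + 2.76 + 2.37 + 2.14 = 32.68 ≈ 32.7 mm.

PW ≈ 32.7 mm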